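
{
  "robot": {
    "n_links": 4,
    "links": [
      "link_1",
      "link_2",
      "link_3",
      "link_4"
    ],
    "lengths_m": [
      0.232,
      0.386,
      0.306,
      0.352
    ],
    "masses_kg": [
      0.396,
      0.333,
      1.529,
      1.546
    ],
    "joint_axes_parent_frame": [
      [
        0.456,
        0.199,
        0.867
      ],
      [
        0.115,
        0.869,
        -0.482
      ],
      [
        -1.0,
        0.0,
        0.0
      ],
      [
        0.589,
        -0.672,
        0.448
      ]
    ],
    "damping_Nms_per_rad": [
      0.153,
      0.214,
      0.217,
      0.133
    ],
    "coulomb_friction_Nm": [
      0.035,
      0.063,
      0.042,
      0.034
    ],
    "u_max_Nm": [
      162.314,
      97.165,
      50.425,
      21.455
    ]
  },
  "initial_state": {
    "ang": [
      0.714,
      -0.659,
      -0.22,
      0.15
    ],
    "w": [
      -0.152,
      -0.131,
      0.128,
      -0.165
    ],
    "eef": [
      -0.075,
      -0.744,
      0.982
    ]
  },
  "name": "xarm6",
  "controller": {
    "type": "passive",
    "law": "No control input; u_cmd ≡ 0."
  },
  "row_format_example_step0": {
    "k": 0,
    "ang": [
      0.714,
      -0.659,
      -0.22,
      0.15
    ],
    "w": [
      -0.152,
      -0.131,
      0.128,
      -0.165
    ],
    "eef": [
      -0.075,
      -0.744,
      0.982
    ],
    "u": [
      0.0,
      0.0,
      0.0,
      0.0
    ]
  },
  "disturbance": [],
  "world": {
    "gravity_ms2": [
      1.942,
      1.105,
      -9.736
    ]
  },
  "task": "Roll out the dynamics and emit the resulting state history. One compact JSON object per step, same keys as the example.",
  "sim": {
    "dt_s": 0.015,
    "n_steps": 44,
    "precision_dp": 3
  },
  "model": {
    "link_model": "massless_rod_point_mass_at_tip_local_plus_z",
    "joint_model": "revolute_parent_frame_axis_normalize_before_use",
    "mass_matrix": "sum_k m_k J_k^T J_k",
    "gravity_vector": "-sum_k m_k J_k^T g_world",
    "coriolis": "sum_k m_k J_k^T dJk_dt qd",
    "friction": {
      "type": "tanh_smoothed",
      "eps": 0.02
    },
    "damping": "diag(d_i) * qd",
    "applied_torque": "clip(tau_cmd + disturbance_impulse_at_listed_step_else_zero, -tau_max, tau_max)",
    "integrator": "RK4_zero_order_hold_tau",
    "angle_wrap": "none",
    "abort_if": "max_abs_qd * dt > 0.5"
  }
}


{"k":1,"ang":[0.711,-0.662,-0.221,0.147],"w":[-0.226,-0.239,-0.181,-0.29],"eef":[-0.079,-0.743,0.982],"u":[0.0,0.0,0.0,0.0]}
{"k":2,"ang":[0.707,-0.666,-0.225,0.141],"w":[-0.282,-0.343,-0.449,-0.385],"eef":[-0.082,-0.743,0.981],"u":[0.0,0.0,0.0,0.0]}
{"k":3,"ang":[0.703,-0.672,-0.234,0.135],"w":[-0.328,-0.447,-0.694,-0.465],"eef":[-0.085,-0.744,0.979],"u":[0.0,0.0,0.0,0.0]}
{"k":4,"ang":[0.697,-0.68,-0.246,0.128],"w":[-0.368,-0.551,-0.927,-0.537],"eef":[-0.087,-0.746,0.976],"u":[0.0,0.0,0.0,0.0]}
{"k":5,"ang":[0.692,-0.689,-0.262,0.119],"w":[-0.405,-0.66,-1.151,-0.603],"eef":[-0.089,-0.749,0.972],"u":[0.0,0.0,0.0,0.0]}
{"k":6,"ang":[0.685,-0.699,-0.281,0.109],"w":[-0.438,-0.772,-1.371,-0.667],"eef":[-0.091,-0.753,0.967],"u":[0.0,0.0,0.0,0.0]}
{"k":7,"ang":[0.679,-0.712,-0.303,0.099],"w":[-0.47,-0.892,-1.586,-0.728],"eef":[-0.092,-0.758,0.96],"u":[0.0,0.0,0.0,0.0]}
{"k":8,"ang":[0.671,-0.726,-0.328,0.088],"w":[-0.498,-1.019,-1.797,-0.787],"eef":[-0.092,-0.764,0.952],"u":[0.0,0.0,0.0,0.0]}
{"k":9,"ang":[0.664,-0.742,-0.357,0.075],"w":[-0.522,-1.155,-2.0,-0.84],"eef":[-0.092,-0.771,0.943],"u":[0.0,0.0,0.0,0.0]}
{"k":10,"ang":[0.656,-0.761,-0.388,0.062],"w":[-0.541,-1.302,-2.192,-0.885],"eef":[-0.091,-0.778,0.932],"u":[0.0,0.0,0.0,0.0]}
{"k":11,"ang":[0.647,-0.782,-0.422,0.049],"w":[-0.553,-1.462,-2.369,-0.917],"eef":[-0.09,-0.786,0.92],"u":[0.0,0.0,0.0,0.0]}
{"k":12,"ang":[0.639,-0.805,-0.459,0.035],"w":[-0.556,-1.635,-2.527,-0.933],"eef":[-0.088,-0.795,0.906],"u":[0.0,0.0,0.0,0.0]}
{"k":13,"ang":[0.631,-0.831,-0.498,0.021],"w":[-0.551,-1.825,-2.662,-0.927],"eef":[-0.086,-0.804,0.89],"u":[0.0,0.0,0.0,0.0]}
{"k":14,"ang":[0.623,-0.86,-0.539,0.007],"w":[-0.535,-2.033,-2.77,-0.896],"eef":[-0.083,-0.814,0.873],"u":[0.0,0.0,0.0,0.0]}
{"k":15,"ang":[0.615,-0.892,-0.581,-0.006],"w":[-0.51,-2.261,-2.849,-0.835],"eef":[-0.08,-0.824,0.853],"u":[0.0,0.0,0.0,0.0]}
{"k":16,"ang":[0.607,-0.928,-0.624,-0.018],"w":[-0.476,-2.511,-2.895,-0.739],"eef":[-0.076,-0.834,0.832],"u":[0.0,0.0,0.0,0.0]}
{"k":17,"ang":[0.601,-0.967,-0.668,-0.028],"w":[-0.434,-2.785,-2.906,-0.605],"eef":[-0.071,-0.844,0.809],"u":[0.0,0.0,0.0,0.0]}
{"k":18,"ang":[0.594,-1.011,-0.711,-0.035],"w":[-0.386,-3.083,-2.877,-0.429],"eef":[-0.067,-0.855,0.784],"u":[0.0,0.0,0.0,0.0]}
{"k":19,"ang":[0.589,-1.06,-0.754,-0.04],"w":[-0.333,-3.407,-2.806,-0.208],"eef":[-0.061,-0.865,0.756],"u":[0.0,0.0,0.0,0.0]}
{"k":20,"ang":[0.584,-1.114,-0.795,-0.042],"w":[-0.277,-3.756,-2.688,0.057],"eef":[-0.055,-0.875,0.727],"u":[0.0,0.0,0.0,0.0]}
{"k":21,"ang":[0.581,-1.173,-0.834,-0.038],"w":[-0.221,-4.132,-2.522,0.355],"eef":[-0.049,-0.886,0.695],"u":[0.0,0.0,0.0,0.0]}
{"k":22,"ang":[0.578,-1.238,-0.87,-0.031],"w":[-0.167,-4.527,-2.295,0.703],"eef":[-0.042,-0.896,0.662],"u":[0.0,0.0,0.0,0.0]}
{"k":23,"ang":[0.576,-1.309,-0.903,-0.017],"w":[-0.117,-4.931,-1.999,1.098],"eef":[-0.034,-0.906,0.626],"u":[0.0,0.0,0.0,0.0]}
{"k":24,"ang":[0.574,-1.386,-0.93,0.003],"w":[-0.073,-5.336,-1.628,1.535],"eef":[-0.026,-0.915,0.589],"u":[0.0,0.0,0.0,0.0]}
{"k":25,"ang":[0.573,-1.469,-0.951,0.029],"w":[-0.035,-5.723,-1.174,2.001],"eef":[-0.017,-0.925,0.549],"u":[0.0,0.0,0.0,0.0]}
{"k":26,"ang":[0.573,-1.557,-0.965,0.063],"w":[-0.003,-6.071,-0.631,2.48],"eef":[-0.008,-0.934,0.507],"u":[0.0,0.0,0.0,0.0]}
{"k":27,"ang":[0.573,-1.65,-0.969,0.103],"w":[0.025,-6.356,0.002,2.946],"eef":[0.001,-0.942,0.464],"u":[0.0,0.0,0.0,0.0]}
{"k":28,"ang":[0.574,-1.747,-0.964,0.151],"w":[0.053,-6.549,0.713,3.359],"eef":[0.011,-0.95,0.418],"u":[0.0,0.0,0.0,0.0]}
{"k":29,"ang":[0.575,-1.846,-0.948,0.204],"w":[0.094,-6.615,1.495,3.68],"eef":[0.021,-0.958,0.371],"u":[0.0,0.0,0.0,0.0]}
{"k":30,"ang":[0.577,-1.945,-0.919,0.26],"w":[0.159,-6.527,2.317,3.854],"eef":[0.032,-0.965,0.322],"u":[0.0,0.0,0.0,0.0]}
{"k":31,"ang":[0.58,-2.041,-0.878,0.318],"w":[0.261,-6.272,3.135,3.827],"eef":[0.042,-0.972,0.27],"u":[0.0,0.0,0.0,0.0]}
{"k":32,"ang":[0.585,-2.132,-0.825,0.374],"w":[0.413,-5.863,3.89,3.549],"eef":[0.053,-0.978,0.216],"u":[0.0,0.0,0.0,0.0]}
{"k":33,"ang":[0.593,-2.216,-0.762,0.423],"w":[0.621,-5.331,4.525,2.986],"eef":[0.063,-0.983,0.159],"u":[0.0,0.0,0.0,0.0]}
{"k":34,"ang":[0.604,-2.292,-0.691,0.462],"w":[0.889,-4.722,4.991,2.129],"eef":[0.072,-0.986,0.098],"u":[0.0,0.0,0.0,0.0]}
{"k":35,"ang":[0.62,-2.358,-0.613,0.486],"w":[1.227,-4.074,5.262,0.993],"eef":[0.081,-0.988,0.034],"u":[0.0,0.0,0.0,0.0]}
{"k":36,"ang":[0.641,-2.414,-0.534,0.491],"w":[1.667,-3.384,5.344,-0.37],"eef":[0.09,-0.986,-0.034],"u":[0.0,0.0,0.0,0.0]}
{"k":37,"ang":[0.671,-2.459,-0.454,0.474],"w":[2.296,-2.582,5.29,-1.854],"eef":[0.098,-0.981,-0.106],"u":[0.0,0.0,0.0,0.0]}
{"k":38,"ang":[0.712,-2.49,-0.375,0.435],"w":[3.277,-1.526,5.195,-3.315],"eef":[0.104,-0.971,-0.181],"u":[0.0,0.0,0.0,0.0]}
{"k":39,"ang":[0.772,-2.502,-0.297,0.376],"w":[4.851,-0.014,5.274,-4.458],"eef":[0.11,-0.954,-0.258],"u":[0.0,0.0,0.0,0.0]}
{"k":40,"ang":[0.861,-2.488,-0.214,0.305],"w":[7.199,2.027,5.908,-4.82],"eef":[0.114,-0.93,-0.336],"u":[0.0,0.0,0.0,0.0]}
{"k":41,"ang":[0.991,-2.44,-0.114,0.238],"w":[10.207,4.316,7.595,-3.874],"eef":[0.117,-0.899,-0.414],"u":[0.0,0.0,0.0,0.0]}
{"k":42,"ang":[1.166,-2.362,0.018,0.195],"w":[12.942,5.741,10.099,-1.737],"eef":[0.118,-0.858,-0.486],"u":[0.0,0.0,0.0,0.0]}
{"k":43,"ang":[1.367,-2.282,0.179,0.181],"w":[13.279,4.547,10.742,-0.543],"eef":[0.119,-0.807,-0.549],"u":[0.0,0.0,0.0,0.0]}
{"k":44,"ang":[1.553,-2.234,0.323,0.167],"w":[11.416,1.82,8.217,-1.603],"eef":[0.121,-0.749,-0.6]}


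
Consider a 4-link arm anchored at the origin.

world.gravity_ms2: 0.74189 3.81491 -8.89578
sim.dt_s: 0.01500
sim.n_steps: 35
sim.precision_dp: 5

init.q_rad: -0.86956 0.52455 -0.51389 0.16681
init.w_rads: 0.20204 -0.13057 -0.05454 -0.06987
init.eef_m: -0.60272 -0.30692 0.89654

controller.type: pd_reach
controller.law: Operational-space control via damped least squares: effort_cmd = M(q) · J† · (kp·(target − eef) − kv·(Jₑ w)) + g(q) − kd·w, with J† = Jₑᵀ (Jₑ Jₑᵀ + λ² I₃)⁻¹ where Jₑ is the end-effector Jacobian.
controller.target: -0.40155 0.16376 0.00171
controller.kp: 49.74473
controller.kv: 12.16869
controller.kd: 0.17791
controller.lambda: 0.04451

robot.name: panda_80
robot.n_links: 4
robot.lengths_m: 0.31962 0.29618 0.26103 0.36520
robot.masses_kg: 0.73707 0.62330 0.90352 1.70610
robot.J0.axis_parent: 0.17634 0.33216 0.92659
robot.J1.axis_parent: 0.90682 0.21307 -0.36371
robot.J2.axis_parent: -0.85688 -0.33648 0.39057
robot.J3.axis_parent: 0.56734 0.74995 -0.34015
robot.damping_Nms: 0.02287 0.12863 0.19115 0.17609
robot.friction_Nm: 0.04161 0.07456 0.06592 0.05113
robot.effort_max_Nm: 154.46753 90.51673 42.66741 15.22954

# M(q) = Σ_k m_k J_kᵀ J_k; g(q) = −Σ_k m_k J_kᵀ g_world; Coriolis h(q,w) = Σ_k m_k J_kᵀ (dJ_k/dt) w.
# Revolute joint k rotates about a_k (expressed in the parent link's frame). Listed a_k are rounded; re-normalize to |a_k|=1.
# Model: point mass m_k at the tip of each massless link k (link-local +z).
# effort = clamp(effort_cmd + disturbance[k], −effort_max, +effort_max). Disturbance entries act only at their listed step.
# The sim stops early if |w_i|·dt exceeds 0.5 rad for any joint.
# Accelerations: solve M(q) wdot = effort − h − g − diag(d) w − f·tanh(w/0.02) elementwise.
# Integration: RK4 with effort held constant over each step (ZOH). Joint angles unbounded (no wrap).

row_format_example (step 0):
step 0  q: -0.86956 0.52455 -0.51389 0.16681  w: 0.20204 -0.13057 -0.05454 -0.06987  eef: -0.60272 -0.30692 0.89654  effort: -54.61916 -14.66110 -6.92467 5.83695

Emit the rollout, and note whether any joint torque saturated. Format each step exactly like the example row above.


step 1  q: -0.87408 0.50365 -0.53453 0.18989  w: -0.79544 -2.58546 -2.58109 3.14169  eef: -0.59998 -0.30572 0.89338  effort: -41.92854 -12.33959 -4.83463 4.43504
step 2  q: -0.89161 0.45362 -0.58266 0.25625  w: -1.53078 -3.98768 -3.67645 5.69523  eef: -0.59622 -0.29960 0.88176  effort: -29.05303 -7.83046 -4.58925 3.92240
step 3  q: -0.91810 0.38903 -0.63985 0.35434  w: -1.98881 -4.56409 -3.87115 7.33635  eef: -0.59123 -0.28866 0.86314  effort: -17.33649 -3.32128 -4.56424 3.55254
step 4  q: -0.94971 0.31978 -0.69698 0.47033  w: -2.21820 -4.65202 -3.74795 8.07131  eef: -0.58502 -0.27328 0.83882  effort: -7.54904 0.01044 -3.99048 2.93050
step 5  q: -0.98356 0.25122 -0.75186 0.59223  w: -2.29280 -4.49663 -3.60529 8.14166  eef: -0.57788 -0.25420 0.81008  effort: 0.17138 1.97189 -2.76179 1.94411
step 6  q: -1.01783 0.18593 -0.80499 0.71210  w: -2.27729 -4.22469 -3.51822 7.82019  eef: -0.57013 -0.23235 0.77807  effort: 6.04086 2.81490 -1.05140 0.65402
step 7  q: -1.05150 0.12518 -0.85719 0.82555  w: -2.21540 -3.89130 -3.47595 7.30138  eef: -0.56202 -0.20867 0.74378  effort: 10.39293 2.87580 0.91977 -0.81084
step 8  q: -1.08409 0.06968 -0.90898 0.93050  w: -2.13282 -3.52047 -3.45531 6.69553  eef: -0.55372 -0.18393 0.70801  effort: 13.55479 2.43759 2.96845 -2.31744
step 9  q: -1.11539 0.01993 -0.96054 1.02611  w: -2.04378 -3.12453 -3.43984 6.05794  eef: -0.54536 -0.15879 0.67143  effort: 15.80145 1.70359 4.96476 -3.75666
step 10  q: -1.14537 -0.02378 -1.01186 1.11212  w: -1.95602 -2.71122 -3.41943 5.41518  eef: -0.53698 -0.13374 0.63457  effort: 17.34923 0.80922 6.82497 -5.05045
step 11  q: -1.17408 -0.06120 -1.06280 1.18858  w: -1.87370 -2.28631 -3.38719 4.78069  eef: -0.52865 -0.10916 0.59789  effort: 18.36389 -0.15910 8.50000 -6.14984
step 12  q: -1.20161 -0.09221 -1.11312 1.25565  w: -1.79877 -1.85473 -3.33761 4.16259  eef: -0.52038 -0.08535 0.56175  effort: 18.97162 -1.14770 9.96511 -7.03002
step 13  q: -1.22809 -0.11672 -1.16255 1.31365  w: -1.73169 -1.42121 -3.26610 3.56715  eef: -0.51221 -0.06252 0.52644  effort: 19.26886 -2.12377 11.21201 -7.68487
step 14  q: -1.25362 -0.13476 -1.21071 1.36295  w: -1.67183 -0.99072 -3.16908 3.00013  eef: -0.50416 -0.04084 0.49221  effort: 19.32995 -3.06732 12.24314 -8.12206
step 15  q: -1.27831 -0.14640 -1.25722 1.40400  w: -1.61776 -0.56864 -3.04435 2.46713  eef: -0.49626 -0.02043 0.45923  effort: 19.21290 -3.96598 13.06766 -8.35884
step 16  q: -1.30221 -0.15181 -1.30165 1.43736  w: -1.56756 -0.16075 -2.89139 1.97346  eef: -0.48853 -0.00135 0.42763  effort: 18.96351 -4.81187 13.69877 -8.41854
step 17  q: -1.32535 -0.15138 -1.34377 1.46351  w: -1.51488 0.20797 -2.74001 1.50175  eef: -0.48100 0.01634 0.39752  effort: 18.60648 -5.59320 14.15539 -8.32402
step 18  q: -1.34770 -0.14564 -1.38347 1.48294  w: -1.46225 0.55058 -2.56136 1.08166  eef: -0.47370 0.03262 0.36893  effort: 18.18415 -6.30925 14.45277 -8.10903
step 19  q: -1.36925 -0.13496 -1.42028 1.49648  w: -1.40902 0.86576 -2.35546 0.71823  eef: -0.46665 0.04750 0.34191  effort: 17.72315 -6.96027 14.60739 -7.80078
step 20  q: -1.38999 -0.11982 -1.45389 1.50497  w: -1.35379 1.14759 -2.13142 0.40865  eef: -0.45988 0.06103 0.31644  effort: 17.24092 -7.54635 14.63672 -7.42312
step 21  q: -1.40988 -0.10073 -1.48406 1.50919  w: -1.29588 1.39194 -1.89736 0.15001  eef: -0.45343 0.07324 0.29251  effort: 16.75119 -8.06842 14.55799 -6.99750
step 22  q: -1.42887 -0.07828 -1.51071 1.50989  w: -1.23591 1.59945 -1.65440 -0.05431  eef: -0.44731 0.08420 0.27007  effort: 16.26768 -8.52387 14.38746 -6.54680
step 23  q: -1.44697 -0.05292 -1.53352 1.50810  w: -1.17642 1.77836 -1.39073 -0.18721  eef: -0.44152 0.09400 0.24909  effort: 15.80700 -8.90100 14.13903 -6.10163
step 24  q: -1.46416 -0.02521 -1.55252 1.50451  w: -1.11424 1.91335 -1.14594 -0.29270  eef: -0.43607 0.10271 0.22951  effort: 15.35590 -9.23064 13.83109 -5.64856
step 25  q: -1.48039 0.00421 -1.56802 1.49953  w: -1.05060 2.00750 -0.92104 -0.37257  eef: -0.43098 0.11043 0.21127  effort: 14.92140 -9.51365 13.47752 -5.19848
step 26  q: -1.49567 0.03476 -1.58031 1.49351  w: -0.98665 2.06441 -0.71713 -0.42981  eef: -0.42626 0.11722 0.19429  effort: 14.50871 -9.75178 13.09110 -4.75962
step 27  q: -1.50999 0.06590 -1.58971 1.48677  w: -0.92340 2.08808 -0.53496 -0.46793  eef: -0.42192 0.12318 0.17851  effort: 14.12155 -9.94735 12.68329 -4.33799
step 28  q: -1.52337 0.09717 -1.59655 1.47957  w: -0.86169 2.08279 -0.37472 -0.49047  eef: -0.41796 0.12838 0.16385  effort: 13.76238 -10.10308 12.26408 -3.93775
step 29  q: -1.53584 0.12817 -1.60116 1.47212  w: -0.80219 2.05286 -0.23605 -0.50071  eef: -0.41437 0.13290 0.15024  effort: 13.43257 -10.22189 11.84194 -3.56163
step 30  q: -1.54744 0.15857 -1.60384 1.46459  w: -0.74538 2.00258 -0.11802 -0.50149  eef: -0.41115 0.13684 0.13763  effort: 13.13253 -10.30686 11.42381 -3.21119
step 31  q: -1.55820 0.18808 -1.60490 1.45710  w: -0.69137 1.93542 -0.02045 -0.49617  eef: -0.40827 0.14024 0.12594  effort: 12.86156 -10.36189 11.01580 -2.88691
step 32  q: -1.56815 0.21640 -1.60481 1.44957  w: -0.63475 1.84041 0.02984 -0.51117  eef: -0.40572 0.14319 0.11512  effort: 12.61340 -10.40757 10.63857 -2.58500
step 33  q: -1.57724 0.24316 -1.60422 1.44173  w: -0.57937 1.73041 0.05353 -0.53126  eef: -0.40347 0.14572 0.10508  effort: 12.39323 -10.43208 10.28714 -2.30970
step 34  q: -1.58554 0.26825 -1.60331 1.43367  w: -0.52924 1.61882 0.07312 -0.53949  eef: -0.40151 0.14792 0.09578  effort: 12.20203 -10.42487 9.95159 -2.06317
step 35  q: -1.59313 0.29167 -1.60213 1.42556  w: -0.48385 1.50757 0.08888 -0.53832  eef: -0.39980 0.14982 0.08719
any joint saturated: no


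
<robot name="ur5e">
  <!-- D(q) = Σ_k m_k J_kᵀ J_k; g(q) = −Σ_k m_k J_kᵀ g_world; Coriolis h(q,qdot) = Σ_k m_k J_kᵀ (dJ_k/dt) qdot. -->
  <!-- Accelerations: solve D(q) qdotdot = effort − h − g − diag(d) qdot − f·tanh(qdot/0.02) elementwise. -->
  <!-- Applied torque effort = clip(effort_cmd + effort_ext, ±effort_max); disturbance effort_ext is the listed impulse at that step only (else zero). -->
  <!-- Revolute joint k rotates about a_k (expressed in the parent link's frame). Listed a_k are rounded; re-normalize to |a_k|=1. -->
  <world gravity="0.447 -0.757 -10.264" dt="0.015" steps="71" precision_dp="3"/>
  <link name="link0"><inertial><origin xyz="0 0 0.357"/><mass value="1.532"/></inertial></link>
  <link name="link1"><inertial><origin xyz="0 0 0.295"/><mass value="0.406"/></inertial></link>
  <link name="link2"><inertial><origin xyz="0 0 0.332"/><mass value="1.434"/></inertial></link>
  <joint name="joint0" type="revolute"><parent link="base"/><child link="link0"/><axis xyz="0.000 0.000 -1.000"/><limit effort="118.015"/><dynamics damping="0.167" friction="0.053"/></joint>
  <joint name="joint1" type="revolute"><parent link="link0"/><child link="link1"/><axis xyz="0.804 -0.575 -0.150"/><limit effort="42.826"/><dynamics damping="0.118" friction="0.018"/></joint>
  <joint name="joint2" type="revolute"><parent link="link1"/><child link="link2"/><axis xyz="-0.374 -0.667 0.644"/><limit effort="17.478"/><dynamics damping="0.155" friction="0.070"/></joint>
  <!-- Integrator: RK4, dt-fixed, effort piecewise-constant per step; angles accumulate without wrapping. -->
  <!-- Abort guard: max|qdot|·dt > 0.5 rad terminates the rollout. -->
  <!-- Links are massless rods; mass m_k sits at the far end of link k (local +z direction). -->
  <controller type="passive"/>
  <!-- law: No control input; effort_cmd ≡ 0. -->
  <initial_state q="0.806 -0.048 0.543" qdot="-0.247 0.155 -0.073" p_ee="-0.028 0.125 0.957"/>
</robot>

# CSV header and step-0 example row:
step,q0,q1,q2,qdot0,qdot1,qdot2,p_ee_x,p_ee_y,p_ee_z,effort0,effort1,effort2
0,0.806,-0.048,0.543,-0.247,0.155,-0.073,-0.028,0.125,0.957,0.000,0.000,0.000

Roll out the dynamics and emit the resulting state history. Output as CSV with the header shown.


step,q0,q1,q2,qdot0,qdot1,qdot2,p_ee_x,p_ee_y,p_ee_z,effort0,effort1,effort2
1,0.805,-0.046,0.544,-0.304,0.094,0.150,-0.030,0.125,0.957,0.000,0.000,0.000
2,0.803,-0.044,0.547,-0.275,0.053,0.361,-0.032,0.125,0.957,0.000,0.000,0.000
3,0.801,-0.043,0.554,-0.257,0.011,0.569,-0.034,0.126,0.956,0.000,0.000,0.000
4,0.800,-0.043,0.564,-0.262,-0.038,0.777,-0.035,0.128,0.955,0.000,0.000,0.000
5,0.798,-0.043,0.577,-0.281,-0.091,0.986,-0.037,0.131,0.954,0.000,0.000,0.000
6,0.797,-0.044,0.594,-0.208,-0.125,1.195,-0.039,0.133,0.952,0.000,0.000,0.000
7,0.795,-0.046,0.613,-0.213,-0.181,1.413,-0.041,0.137,0.950,0.000,0.000,0.000
8,0.794,-0.049,0.636,-0.175,-0.231,1.637,-0.043,0.141,0.948,0.000,0.000,0.000
9,0.793,-0.052,0.662,-0.146,-0.290,1.873,-0.046,0.146,0.945,0.000,0.000,0.000
10,0.793,-0.057,0.692,-0.102,-0.352,2.122,-0.048,0.151,0.942,0.000,0.000,0.000
11,0.793,-0.062,0.726,-0.042,-0.420,2.388,-0.051,0.157,0.938,0.000,0.000,0.000
12,0.793,-0.069,0.763,0.032,-0.493,2.673,-0.053,0.163,0.933,0.000,0.000,0.000
13,0.794,-0.077,0.806,0.122,-0.577,2.984,-0.056,0.169,0.928,0.000,0.000,0.000
14,0.796,-0.087,0.853,0.143,-0.700,3.333,-0.059,0.176,0.922,0.000,0.000,0.000
15,0.799,-0.098,0.906,0.251,-0.816,3.714,-0.062,0.184,0.915,0.000,0.000,0.000
16,0.804,-0.111,0.965,0.427,-0.931,4.135,-0.065,0.191,0.907,0.000,0.000,0.000
17,0.812,-0.126,1.030,0.673,-1.045,4.604,-0.068,0.199,0.899,0.000,0.000,0.000
18,0.824,-0.142,1.103,1.002,-1.153,5.125,-0.071,0.206,0.888,0.000,0.000,0.000
19,0.842,-0.160,1.184,1.432,-1.241,5.697,-0.074,0.214,0.877,0.000,0.000,0.000
20,0.868,-0.179,1.274,1.981,-1.291,6.306,-0.078,0.220,0.864,0.000,0.000,0.000
21,0.902,-0.199,1.374,2.652,-1.276,6.916,-0.081,0.226,0.850,0.000,0.000,0.000
22,0.948,-0.217,1.482,3.410,-1.172,7.467,-0.084,0.231,0.835,0.000,0.000,0.000
23,1.005,-0.233,1.597,4.178,-0.977,7.895,-0.087,0.234,0.819,0.000,0.000,0.000
24,1.073,-0.246,1.718,4.861,-0.716,8.166,-0.090,0.236,0.802,0.000,0.000,0.000
25,1.150,-0.255,1.841,5.394,-0.426,8.292,-0.094,0.237,0.785,0.000,0.000,0.000
26,1.234,-0.259,1.966,5.757,-0.136,8.308,-0.097,0.237,0.768,0.000,0.000,0.000
27,1.322,-0.259,2.090,5.959,0.142,8.250,-0.102,0.237,0.751,0.000,0.000,0.000
28,1.412,-0.255,2.213,6.009,0.413,8.125,-0.107,0.236,0.735,0.000,0.000,0.000
29,1.501,-0.247,2.333,5.892,0.687,7.911,-0.112,0.237,0.719,0.000,0.000,0.000
30,1.587,-0.234,2.450,5.570,0.978,7.561,-0.119,0.237,0.703,0.000,0.000,0.000
31,1.667,-0.217,2.559,4.979,1.297,6.994,-0.127,0.239,0.689,0.000,0.000,0.000
32,1.735,-0.195,2.658,4.054,1.649,6.115,-0.135,0.241,0.674,0.000,0.000,0.000
33,1.787,-0.168,2.741,2.818,2.022,4.902,-0.145,0.245,0.661,0.000,0.000,0.000
34,1.819,-0.134,2.804,1.494,2.388,3.537,-0.155,0.249,0.647,0.000,0.000,0.000
35,1.833,-0.096,2.848,0.434,2.716,2.392,-0.166,0.255,0.634,0.000,0.000,0.000
36,1.834,-0.053,2.878,-0.084,2.993,1.815,-0.177,0.260,0.619,0.000,0.000,0.000
37,1.831,-0.006,2.903,-0.322,3.251,1.546,-0.189,0.266,0.603,0.000,0.000,0.000
38,1.825,0.044,2.925,-0.545,3.517,1.270,-0.200,0.273,0.585,0.000,0.000,0.000
39,1.815,0.099,2.942,-0.728,3.789,1.026,-0.212,0.279,0.566,0.000,0.000,0.000
40,1.803,0.158,2.955,-0.880,4.067,0.810,-0.223,0.285,0.545,0.000,0.000,0.000
41,1.789,0.221,2.966,-1.013,4.354,0.611,-0.233,0.290,0.522,0.000,0.000,0.000
42,1.773,0.289,2.973,-1.135,4.650,0.427,-0.243,0.295,0.496,0.000,0.000,0.000
43,1.755,0.361,2.979,-1.250,4.957,0.255,-0.253,0.299,0.469,0.000,0.000,0.000
44,1.735,0.438,2.981,-1.366,5.273,0.094,-0.261,0.301,0.439,0.000,0.000,0.000
45,1.714,0.519,2.981,-1.420,5.592,0.053,-0.267,0.303,0.406,0.000,0.000,0.000
46,1.691,0.606,2.981,-1.484,5.921,0.034,-0.272,0.302,0.372,0.000,0.000,0.000
47,1.668,0.697,2.980,-1.616,6.262,-0.053,-0.275,0.299,0.335,0.000,0.000,0.000
48,1.643,0.793,2.980,-1.729,6.603,-0.048,-0.275,0.294,0.297,0.000,0.000,0.000
49,1.616,0.895,2.979,-1.891,6.949,-0.050,-0.272,0.286,0.257,0.000,0.000,0.000
50,1.586,1.002,2.978,-2.095,7.294,-0.021,-0.265,0.275,0.217,0.000,0.000,0.000
51,1.552,1.114,2.978,-2.371,7.637,0.023,-0.255,0.260,0.176,0.000,0.000,0.000
52,1.514,1.231,2.979,-2.710,7.969,0.145,-0.241,0.242,0.136,0.000,0.000,0.000
53,1.471,1.353,2.984,-3.069,8.271,0.463,-0.223,0.220,0.098,0.000,0.000,0.000
54,1.422,1.479,2.994,-3.454,8.529,1.012,-0.200,0.195,0.062,0.000,0.000,0.000
55,1.367,1.608,3.015,-3.862,8.730,1.830,-0.173,0.167,0.030,0.000,0.000,0.000
56,1.306,1.740,3.051,-4.279,8.868,2.946,-0.142,0.135,0.002,0.000,0.000,0.000
57,1.239,1.874,3.105,-4.696,8.956,4.363,-0.107,0.101,-0.020,0.000,0.000,0.000
58,1.165,2.009,3.183,-5.131,9.039,6.064,-0.070,0.066,-0.036,0.000,0.000,0.000
59,1.085,2.146,3.289,-5.669,9.198,8.067,-0.031,0.030,-0.047,0.000,0.000,0.000
60,0.994,2.286,3.428,-6.502,9.558,10.564,0.007,-0.007,-0.053,0.000,0.000,0.000
61,0.887,2.434,3.611,-7.873,10.350,14.146,0.046,-0.043,-0.058,0.000,0.000,0.000
62,0.758,2.601,3.862,-8.852,12.080,19.559,0.083,-0.076,-0.067,0.000,0.000,0.000
63,0.664,2.798,4.179,-1.892,13.812,21.082,0.117,-0.097,-0.087,0.000,0.000,0.000
64,0.709,3.001,4.465,6.610,13.066,17.450,0.144,-0.106,-0.110,0.000,0.000,0.000
65,0.835,3.187,4.718,9.687,11.625,16.712,0.169,-0.112,-0.131,0.000,0.000,0.000
66,0.993,3.348,4.972,11.290,9.700,17.312,0.193,-0.115,-0.151,0.000,0.000,0.000
67,1.173,3.476,5.240,12.576,7.270,18.397,0.216,-0.117,-0.168,0.000,0.000,0.000
68,1.370,3.563,5.524,13.594,4.340,19.363,0.239,-0.117,-0.182,0.000,0.000,0.000
69,1.574,3.604,5.813,13.327,1.197,18.774,0.261,-0.116,-0.190,0.000,0.000,0.000
70,1.751,3.605,6.067,9.664,-0.712,14.361,0.281,-0.114,-0.189,0.000,0.000,0.000
71,1.855,3.595,6.236,4.331,-0.469,8.350,0.297,-0.111,-0.184,,,


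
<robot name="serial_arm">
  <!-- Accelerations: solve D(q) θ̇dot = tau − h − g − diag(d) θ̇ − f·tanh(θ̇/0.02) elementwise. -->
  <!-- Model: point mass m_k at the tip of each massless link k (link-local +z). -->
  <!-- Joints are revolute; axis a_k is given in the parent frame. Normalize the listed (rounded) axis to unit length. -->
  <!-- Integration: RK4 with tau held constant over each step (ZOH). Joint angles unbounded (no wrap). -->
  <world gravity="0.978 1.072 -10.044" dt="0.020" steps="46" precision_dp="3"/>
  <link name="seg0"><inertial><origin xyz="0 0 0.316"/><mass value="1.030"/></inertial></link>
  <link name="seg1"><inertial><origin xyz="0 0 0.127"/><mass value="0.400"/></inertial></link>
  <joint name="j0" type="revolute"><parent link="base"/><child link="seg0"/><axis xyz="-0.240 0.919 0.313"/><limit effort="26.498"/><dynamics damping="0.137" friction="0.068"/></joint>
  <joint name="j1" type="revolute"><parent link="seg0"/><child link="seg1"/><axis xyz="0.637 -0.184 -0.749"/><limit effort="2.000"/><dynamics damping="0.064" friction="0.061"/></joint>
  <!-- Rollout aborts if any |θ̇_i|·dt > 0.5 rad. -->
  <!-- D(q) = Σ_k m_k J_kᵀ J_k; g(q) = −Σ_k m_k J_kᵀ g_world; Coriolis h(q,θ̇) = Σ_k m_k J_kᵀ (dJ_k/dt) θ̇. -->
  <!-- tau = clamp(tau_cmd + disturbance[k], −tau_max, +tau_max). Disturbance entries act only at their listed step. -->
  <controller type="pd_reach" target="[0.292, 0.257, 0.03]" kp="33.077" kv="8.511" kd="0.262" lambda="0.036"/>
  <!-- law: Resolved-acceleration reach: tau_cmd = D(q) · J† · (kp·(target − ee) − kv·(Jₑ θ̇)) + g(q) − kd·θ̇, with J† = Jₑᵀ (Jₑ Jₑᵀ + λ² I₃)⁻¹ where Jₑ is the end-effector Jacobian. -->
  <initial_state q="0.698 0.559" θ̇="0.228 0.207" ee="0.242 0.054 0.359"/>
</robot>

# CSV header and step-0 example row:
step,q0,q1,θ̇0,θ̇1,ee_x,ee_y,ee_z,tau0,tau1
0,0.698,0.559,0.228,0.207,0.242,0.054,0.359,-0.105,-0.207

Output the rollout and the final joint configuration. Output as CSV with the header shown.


step,q0,q1,θ̇0,θ̇1,ee_x,ee_y,ee_z,tau0,tau1
1,0.706,0.552,0.563,-0.501,0.245,0.056,0.358,-0.811,0.028
2,0.721,0.554,0.914,0.293,0.250,0.058,0.354,-1.368,-0.158
3,0.740,0.545,1.073,-0.769,0.256,0.062,0.349,-1.906,0.165
4,0.765,0.548,1.334,0.553,0.263,0.066,0.343,-2.300,-0.176
5,0.791,0.536,1.344,-1.240,0.271,0.071,0.336,-2.731,0.342
6,0.821,0.540,1.591,1.139,0.279,0.076,0.328,-2.991,-0.298
7,0.851,0.528,1.453,-1.881,0.288,0.082,0.319,-3.358,0.555
8,0.883,0.536,1.744,1.999,0.296,0.087,0.310,-3.503,-0.504
9,0.914,0.517,1.423,-3.126,0.305,0.093,0.300,-3.854,0.927
10,0.948,0.533,1.873,3.731,0.312,0.098,0.290,-3.867,-0.959
11,0.978,0.503,1.250,-5.591,0.320,0.105,0.280,-4.268,1.631
12,1.013,0.535,2.066,7.198,0.327,0.108,0.270,-4.094,-1.899
13,1.041,0.481,0.887,-10.475,0.334,0.117,0.259,-4.651,2.000
14,1.070,0.466,1.953,6.823,0.340,0.123,0.248,-4.409,-1.788
15,1.097,0.418,0.863,-9.734,0.346,0.131,0.238,-4.826,2.000
16,1.126,0.411,1.847,6.958,0.351,0.136,0.227,-4.602,-1.823
17,1.151,0.364,0.773,-9.713,0.355,0.144,0.217,-4.942,2.000
18,1.177,0.354,1.706,6.748,0.359,0.149,0.207,-4.736,-1.767
19,1.200,0.311,0.704,-9.214,0.362,0.156,0.197,-5.002,2.000
20,1.224,0.307,1.582,6.858,0.365,0.160,0.188,-4.814,-1.801
21,1.244,0.266,0.607,-9.166,0.368,0.167,0.179,-5.035,2.000
22,1.266,0.260,1.448,6.746,0.370,0.171,0.171,-4.863,-1.776
23,1.285,0.223,0.530,-8.831,0.371,0.176,0.162,-5.042,2.000
24,1.304,0.220,1.332,6.827,0.373,0.180,0.155,-4.886,-1.806
25,1.321,0.184,0.443,-8.768,0.374,0.185,0.147,-5.038,2.000
26,1.339,0.182,1.216,6.771,0.375,0.188,0.140,-4.894,-1.798
27,1.354,0.148,0.371,-8.542,0.375,0.193,0.133,-5.021,2.000
28,1.369,0.148,1.114,6.829,0.376,0.195,0.127,-4.890,-1.822
29,1.383,0.115,0.298,-8.474,0.376,0.199,0.121,-5.000,2.000
30,1.397,0.115,1.017,6.807,0.377,0.201,0.115,-4.879,-1.824
31,1.408,0.085,0.236,-8.318,0.377,0.205,0.110,-4.974,2.000
32,1.421,0.086,0.932,6.848,0.377,0.207,0.105,-4.863,-1.843
33,1.431,0.057,0.177,-8.253,0.376,0.211,0.100,-4.947,2.000
34,1.442,0.059,0.852,6.843,0.377,0.212,0.096,-4.845,-1.850
35,1.451,0.031,0.127,-8.142,0.376,0.216,0.092,-4.919,2.000
36,1.461,0.034,0.782,6.873,0.376,0.217,0.088,-4.825,-1.866
37,1.469,0.007,0.080,-8.082,0.375,0.220,0.084,-4.891,2.000
38,1.478,0.010,0.718,6.877,0.376,0.221,0.081,-4.804,-1.874
39,1.485,-0.015,0.040,-8.001,0.375,0.223,0.077,-4.865,2.000
40,1.492,-0.011,0.662,6.899,0.375,0.224,0.074,-4.784,-1.887
41,1.498,-0.036,0.006,-7.946,0.374,0.227,0.072,-4.841,2.000
42,1.505,-0.031,0.612,6.910,0.374,0.227,0.069,-4.768,-1.897
43,1.510,-0.055,-0.022,-7.883,0.373,0.230,0.066,-4.823,2.000
44,1.517,-0.050,0.571,6.929,0.373,0.230,0.064,-4.756,-1.908
45,1.521,-0.073,-0.046,-7.840,0.372,0.232,0.062,-4.807,2.000
46,1.527,-0.067,0.533,6.936,0.372,0.233,0.060,,
# final q (rad): 1.527 -0.067


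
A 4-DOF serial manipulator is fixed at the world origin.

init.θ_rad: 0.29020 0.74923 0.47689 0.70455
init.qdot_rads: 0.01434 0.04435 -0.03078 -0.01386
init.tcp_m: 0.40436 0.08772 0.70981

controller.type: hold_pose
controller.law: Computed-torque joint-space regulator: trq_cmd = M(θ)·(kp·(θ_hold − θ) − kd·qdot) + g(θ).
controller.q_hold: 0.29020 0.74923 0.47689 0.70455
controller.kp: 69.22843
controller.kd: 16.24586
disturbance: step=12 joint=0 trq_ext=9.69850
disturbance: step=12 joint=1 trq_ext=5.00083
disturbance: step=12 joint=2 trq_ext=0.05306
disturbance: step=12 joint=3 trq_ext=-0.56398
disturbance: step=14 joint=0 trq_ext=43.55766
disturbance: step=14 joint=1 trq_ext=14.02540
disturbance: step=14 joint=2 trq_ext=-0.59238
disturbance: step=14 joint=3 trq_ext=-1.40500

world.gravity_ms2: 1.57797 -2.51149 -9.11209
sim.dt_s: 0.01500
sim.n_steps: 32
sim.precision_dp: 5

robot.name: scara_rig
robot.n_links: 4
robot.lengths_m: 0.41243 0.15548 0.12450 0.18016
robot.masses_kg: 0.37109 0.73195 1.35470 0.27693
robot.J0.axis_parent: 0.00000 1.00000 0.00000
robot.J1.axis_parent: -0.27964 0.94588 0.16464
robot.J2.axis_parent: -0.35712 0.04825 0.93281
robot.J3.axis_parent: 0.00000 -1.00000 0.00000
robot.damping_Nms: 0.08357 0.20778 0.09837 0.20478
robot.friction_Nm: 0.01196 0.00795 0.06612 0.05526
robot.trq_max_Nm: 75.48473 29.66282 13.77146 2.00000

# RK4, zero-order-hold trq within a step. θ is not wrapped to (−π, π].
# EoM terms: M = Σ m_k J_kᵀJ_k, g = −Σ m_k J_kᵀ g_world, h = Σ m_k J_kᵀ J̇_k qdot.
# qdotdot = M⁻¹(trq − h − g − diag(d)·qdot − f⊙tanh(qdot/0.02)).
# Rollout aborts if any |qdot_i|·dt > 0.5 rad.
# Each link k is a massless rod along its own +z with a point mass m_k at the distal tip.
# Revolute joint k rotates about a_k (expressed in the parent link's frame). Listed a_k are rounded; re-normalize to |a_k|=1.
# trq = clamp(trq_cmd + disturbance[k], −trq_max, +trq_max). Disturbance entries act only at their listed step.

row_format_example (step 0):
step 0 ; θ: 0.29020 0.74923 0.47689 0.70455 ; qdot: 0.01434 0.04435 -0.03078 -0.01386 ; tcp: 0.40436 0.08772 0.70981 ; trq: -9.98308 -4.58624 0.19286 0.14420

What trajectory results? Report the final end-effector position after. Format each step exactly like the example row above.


step 1 ; θ: 0.29046 0.74968 0.47799 0.70468 ; qdot: 0.00903 0.03528 -0.07979 -0.02546 ; tcp: 0.40468 0.08776 0.70957 ; trq: -9.89558 -4.54817 0.19450 0.14089
step 2 ; θ: 0.29066 0.75000 0.47872 0.70476 ; qdot: 0.00563 0.02702 -0.09324 -0.02729 ; tcp: 0.40491 0.08780 0.70939 ; trq: -9.82302 -4.51717 0.19489 0.13754
step 3 ; θ: 0.29082 0.75021 0.47932 0.70483 ; qdot: 0.00293 0.02064 -0.09873 -0.02718 ; tcp: 0.40508 0.08782 0.70927 ; trq: -9.76286 -4.49196 0.19496 0.13466
step 4 ; θ: 0.29093 0.75034 0.47986 0.70491 ; qdot: 0.00068 0.01589 -0.10159 -0.02669 ; tcp: 0.40519 0.08782 0.70918 ; trq: -9.71306 -4.47148 0.19492 0.13226
step 5 ; θ: 0.29102 0.75041 0.48036 0.70500 ; qdot: -0.00119 0.01241 -0.10339 -0.02624 ; tcp: 0.40527 0.08782 0.70913 ; trq: -9.67192 -4.45485 0.19484 0.13029
step 6 ; θ: 0.29108 0.75043 0.48084 0.70509 ; qdot: -0.00273 0.00988 -0.10467 -0.02591 ; tcp: 0.40532 0.08781 0.70910 ; trq: -9.63802 -4.44135 0.19474 0.12867
step 7 ; θ: 0.29112 0.75041 0.48131 0.70518 ; qdot: -0.00398 0.00805 -0.10566 -0.02571 ; tcp: 0.40534 0.08780 0.70908 ; trq: -9.61016 -4.43038 0.19465 0.12733
step 8 ; θ: 0.29115 0.75038 0.48176 0.70528 ; qdot: -0.00498 0.00676 -0.10646 -0.02559 ; tcp: 0.40534 0.08778 0.70908 ; trq: -9.58733 -4.42148 0.19457 0.12621
step 9 ; θ: 0.29116 0.75033 0.48220 0.70537 ; qdot: -0.00575 0.00585 -0.10713 -0.02554 ; tcp: 0.40532 0.08776 0.70909 ; trq: -9.56867 -4.41426 0.19450 0.12528
step 10 ; θ: 0.29116 0.75026 0.48262 0.70547 ; qdot: -0.00635 0.00524 -0.10772 -0.02553 ; tcp: 0.40530 0.08774 0.70911 ; trq: -9.55349 -4.40842 0.19445 0.12451
step 11 ; θ: 0.29115 0.75019 0.48305 0.70557 ; qdot: -0.00679 0.00484 -0.10824 -0.02557 ; tcp: 0.40527 0.08772 0.70914 ; trq: -9.54118 -4.40370 0.19441 0.12385
step 12 ; θ: 0.29113 0.75012 0.48346 0.70566 ; qdot: -0.00710 0.00461 -0.10872 -0.02562 ; tcp: 0.40523 0.08769 0.70917 ; trq: 0.16725 0.60093 0.24745 -0.44068
step 13 ; θ: 0.29113 0.75337 0.48414 0.70568 ; qdot: -0.00410 0.44237 -0.06716 -0.04030 ; tcp: 0.40613 0.08814 0.70822 ; trq: -11.96881 -5.64884 0.18226 0.26561
step 14 ; θ: 0.29121 0.75884 0.48527 0.70549 ; qdot: 0.00306 0.30766 -0.05952 -0.04965 ; tcp: 0.40774 0.08890 0.70656 ; trq: 32.04617 8.62303 -0.40512 -1.16599
step 15 ; θ: 0.29624 0.76255 0.48690 0.70523 ; qdot: 0.65554 0.20489 -0.00801 -0.05407 ; tcp: 0.41236 0.08943 0.70337 ; trq: -22.13684 -8.72867 0.34378 0.57091
step 16 ; θ: 0.30494 0.76489 0.48784 0.70492 ; qdot: 0.49490 0.12255 -0.07606 -0.04716 ; tcp: 0.41914 0.08979 0.69903 ; trq: -19.84130 -7.89642 0.32336 0.48556
step 17 ; θ: 0.31146 0.76616 0.48861 0.70471 ; qdot: 0.36231 0.06447 -0.08940 -0.04769 ; tcp: 0.42407 0.08998 0.69588 ; trq: -17.92625 -7.21574 0.30318 0.41677
step 18 ; θ: 0.31616 0.76670 0.48919 0.70455 ; qdot: 0.25271 0.02733 -0.10202 -0.04096 ; tcp: 0.42751 0.09007 0.69370 ; trq: -16.33173 -6.65804 0.28541 0.35966
step 19 ; θ: 0.31936 0.76680 0.48960 0.70450 ; qdot: 0.16344 0.00337 -0.11175 -0.03374 ; tcp: 0.42977 0.09009 0.69229 ; trq: -15.00706 -6.20094 0.26991 0.31263
step 20 ; θ: 0.32137 0.76660 0.48989 0.70454 ; qdot: 0.09173 -0.01215 -0.11851 -0.02799 ; tcp: 0.43110 0.09005 0.69149 ; trq: -13.90916 -5.82639 0.25654 0.27403
step 21 ; θ: 0.32240 0.76621 0.49010 0.70464 ; qdot: 0.03495 -0.02225 -0.12280 -0.02423 ; tcp: 0.43171 0.08999 0.69116 ; trq: -13.00159 -5.51972 0.24513 0.24244
step 22 ; θ: 0.32268 0.76569 0.49026 0.70479 ; qdot: -0.00903 -0.02936 -0.12424 -0.02225 ; tcp: 0.43175 0.08990 0.69121 ; trq: -12.25478 -5.26892 0.23552 0.21662
step 23 ; θ: 0.32239 0.76507 0.49043 0.70495 ; qdot: -0.04197 -0.03533 -0.12202 -0.02144 ; tcp: 0.43136 0.08980 0.69153 ; trq: -11.64492 -5.06429 0.22754 0.19550
step 24 ; θ: 0.32166 0.76437 0.49062 0.70511 ; qdot: -0.06646 -0.03938 -0.12072 -0.02118 ; tcp: 0.43066 0.08968 0.69206 ; trq: -11.14680 -4.89788 0.22100 0.17824
step 25 ; θ: 0.32062 0.76363 0.49083 0.70527 ; qdot: -0.08424 -0.04170 -0.12042 -0.02117 ; tcp: 0.42972 0.08956 0.69274 ; trq: -10.74092 -4.76310 0.21562 0.16416
step 26 ; θ: 0.31935 0.76286 0.49103 0.70544 ; qdot: -0.09658 -0.04274 -0.12040 -0.02129 ; tcp: 0.42862 0.08944 0.69353 ; trq: -10.41174 -4.65451 0.21121 0.15273
step 27 ; θ: 0.31793 0.76208 0.49124 0.70560 ; qdot: -0.10456 -0.04282 -0.12044 -0.02148 ; tcp: 0.42742 0.08931 0.69438 ; trq: -10.14625 -4.56757 0.20760 0.14349
step 28 ; θ: 0.31641 0.76131 0.49145 0.70575 ; qdot: -0.10908 -0.04217 -0.12047 -0.02170 ; tcp: 0.42614 0.08919 0.69526 ; trq: -9.93356 -4.49851 0.20467 0.13606
step 29 ; θ: 0.31485 0.76055 0.49166 0.70591 ; qdot: -0.11089 -0.04097 -0.12050 -0.02194 ; tcp: 0.42484 0.08907 0.69616 ; trq: -9.76449 -4.44416 0.20229 0.13012
step 30 ; θ: 0.31328 0.75981 0.49187 0.70606 ; qdot: -0.11060 -0.03937 -0.12052 -0.02218 ; tcp: 0.42353 0.08895 0.69706 ; trq: -9.63140 -4.40190 0.20037 0.12541
step 31 ; θ: 0.31172 0.75910 0.49207 0.70621 ; qdot: -0.10872 -0.03749 -0.12053 -0.02244 ; tcp: 0.42223 0.08883 0.69794 ; trq: -9.52785 -4.36951 0.19884 0.12171
step 32 ; θ: 0.31020 0.75842 0.49228 0.70635 ; qdot: -0.10564 -0.03543 -0.12053 -0.02269 ; tcp: 0.42097 0.08872 0.69879
final tcp position (m): 0.42097 0.08872 0.69879


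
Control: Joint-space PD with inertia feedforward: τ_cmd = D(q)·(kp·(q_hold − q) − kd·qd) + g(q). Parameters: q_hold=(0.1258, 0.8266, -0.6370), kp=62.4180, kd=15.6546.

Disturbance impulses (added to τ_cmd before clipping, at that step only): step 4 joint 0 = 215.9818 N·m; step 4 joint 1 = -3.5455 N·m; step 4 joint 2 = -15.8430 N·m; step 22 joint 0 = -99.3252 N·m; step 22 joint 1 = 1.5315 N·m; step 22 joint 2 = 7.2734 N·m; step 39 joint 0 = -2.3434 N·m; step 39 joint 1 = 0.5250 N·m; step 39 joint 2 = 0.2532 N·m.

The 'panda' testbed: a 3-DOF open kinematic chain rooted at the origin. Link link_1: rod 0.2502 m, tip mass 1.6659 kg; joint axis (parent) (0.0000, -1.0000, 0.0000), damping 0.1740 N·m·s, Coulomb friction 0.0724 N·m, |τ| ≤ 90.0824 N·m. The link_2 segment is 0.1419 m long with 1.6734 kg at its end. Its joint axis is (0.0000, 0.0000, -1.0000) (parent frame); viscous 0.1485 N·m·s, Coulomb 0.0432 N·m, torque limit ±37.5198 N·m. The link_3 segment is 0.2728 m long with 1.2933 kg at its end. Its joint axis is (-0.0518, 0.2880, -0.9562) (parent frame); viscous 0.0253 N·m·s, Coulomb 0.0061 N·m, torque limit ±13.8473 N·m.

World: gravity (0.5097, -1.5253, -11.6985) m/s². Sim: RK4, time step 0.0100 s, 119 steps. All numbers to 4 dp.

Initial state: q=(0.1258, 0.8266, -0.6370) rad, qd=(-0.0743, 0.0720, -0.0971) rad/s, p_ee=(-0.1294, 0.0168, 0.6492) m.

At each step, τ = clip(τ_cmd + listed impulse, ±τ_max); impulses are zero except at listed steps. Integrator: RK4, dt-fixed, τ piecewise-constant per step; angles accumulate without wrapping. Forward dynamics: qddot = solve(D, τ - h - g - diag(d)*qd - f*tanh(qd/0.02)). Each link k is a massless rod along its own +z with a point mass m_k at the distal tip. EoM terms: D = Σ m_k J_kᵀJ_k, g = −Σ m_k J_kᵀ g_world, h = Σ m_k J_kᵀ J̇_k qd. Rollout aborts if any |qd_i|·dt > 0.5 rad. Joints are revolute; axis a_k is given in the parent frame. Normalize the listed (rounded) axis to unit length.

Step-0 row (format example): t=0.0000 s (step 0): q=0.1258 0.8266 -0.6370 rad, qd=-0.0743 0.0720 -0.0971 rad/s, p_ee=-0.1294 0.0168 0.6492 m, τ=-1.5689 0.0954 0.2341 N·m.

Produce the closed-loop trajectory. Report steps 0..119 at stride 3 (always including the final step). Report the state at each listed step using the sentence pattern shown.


t=0.0300 s (step 3): q=0.1242 0.8268 -0.6377 rad, qd=-0.0368 0.0306 0.0085 rad/s, p_ee=-0.1284 0.0168 0.6494 m, τ=-1.8850 0.1016 0.2533 N·m.
t=0.0600 s (step 6): q=0.1157 0.8428 -0.9420 rad, qd=-0.3548 2.6925 -17.1792 rad/s, p_ee=-0.1454 0.0151 0.6428 m, τ=-15.2275 0.7227 2.2355 N·m.
t=0.0900 s (step 9): q=0.1129 0.9014 -1.2790 rad, qd=0.0817 0.8660 -6.3079 rad/s, p_ee=-0.1657 0.0099 0.6336 m, τ=-11.2520 0.7702 1.5540 N·m.
t=0.1200 s (step 12): q=0.1168 0.9088 -1.3854 rad, qd=0.1409 -0.0782 -1.5621 rad/s, p_ee=-0.1745 0.0060 0.6298 m, τ=-8.4652 0.6190 1.1553 N·m.
t=0.1500 s (step 15): q=0.1202 0.9070 -1.4034 rad, qd=0.0886 -0.0145 0.1492 rad/s, p_ee=-0.1778 0.0050 0.6286 m, τ=-6.5870 0.4449 0.9096 N·m.
t=0.1800 s (step 18): q=0.1222 0.9071 -1.3851 rad, qd=0.0420 0.0085 0.9983 rad/s, p_ee=-0.1779 0.0059 0.6289 m, τ=-5.3068 0.3390 0.7562 N·m.
t=0.2100 s (step 21): q=0.1229 0.9075 -1.3482 rad, qd=0.0099 0.0192 1.4118 rad/s, p_ee=-0.1762 0.0076 0.6298 m, τ=-4.4248 0.2721 0.6551 N·m.
t=0.2400 s (step 24): q=0.1147 0.8856 -1.2195 rad, qd=-0.5304 -0.6393 5.7148 rad/s, p_ee=-0.1633 0.0107 0.6351 m, τ=8.3993 -0.1007 -0.4616 N·m.
t=0.2700 s (step 27): q=0.1016 0.8861 -1.0935 rad, qd=-0.3377 0.2553 3.2142 rad/s, p_ee=-0.1464 0.0148 0.6407 m, τ=5.2029 -0.0727 -0.2087 N·m.
t=0.3000 s (step 30): q=0.0940 0.8928 -1.0137 rad, qd=-0.1780 0.1538 2.2053 rad/s, p_ee=-0.1358 0.0172 0.6440 m, τ=2.9473 0.0003 -0.0258 N·m.
t=0.3300 s (step 33): q=0.0903 0.8950 -0.9572 rad, qd=-0.0703 0.0153 1.5908 rad/s, p_ee=-0.1293 0.0185 0.6460 m, τ=1.3350 0.0528 0.1020 N·m.
t=0.3600 s (step 36): q=0.0893 0.8951 -0.9165 rad, qd=-0.0022 0.0145 1.1398 rad/s, p_ee=-0.1256 0.0191 0.6471 m, τ=0.1846 0.0789 0.1898 N·m.
t=0.3900 s (step 39): q=0.0899 0.8950 -0.8872 rad, qd=0.0362 0.0036 0.8184 rad/s, p_ee=-0.1238 0.0195 0.6478 m, τ=-2.9393 0.6218 0.5025 N·m.
t=0.4200 s (step 42): q=0.0910 0.9064 -0.8662 rad, qd=0.0513 0.1201 0.7189 rad/s, p_ee=-0.1227 0.0204 0.6482 m, τ=-0.8448 0.0850 0.2566 N·m.
t=0.4500 s (step 45): q=0.0928 0.9068 -0.8467 rad, qd=0.0678 -0.0176 0.5628 rad/s, p_ee=-0.1224 0.0206 0.6485 m, τ=-1.3249 0.1052 0.2927 N·m.
t=0.4800 s (step 48): q=0.0950 0.9065 -0.8320 rad, qd=0.0756 -0.0305 0.4392 rad/s, p_ee=-0.1227 0.0207 0.6486 m, τ=-1.6669 0.1124 0.3163 N·m.
t=0.5100 s (step 51): q=0.0973 0.9061 -0.8203 rad, qd=0.0781 -0.0319 0.3604 rad/s, p_ee=-0.1233 0.0207 0.6486 m, τ=-1.9094 0.1163 0.3313 N·m.
t=0.5400 s (step 54): q=0.0996 0.9057 -0.8105 rad, qd=0.0768 -0.0330 0.3091 rad/s, p_ee=-0.1241 0.0208 0.6485 m, τ=-2.0801 0.1187 0.3407 N·m.
t=0.5700 s (step 57): q=0.1018 0.9052 -0.8020 rad, qd=0.0731 -0.0338 0.2731 rad/s, p_ee=-0.1249 0.0208 0.6484 m, τ=-2.1995 0.1200 0.3461 N·m.
t=0.6000 s (step 60): q=0.1040 0.9048 -0.7945 rad, qd=0.0679 -0.0346 0.2462 rad/s, p_ee=-0.1257 0.0208 0.6484 m, τ=-2.2822 0.1206 0.3489 N·m.
t=0.6300 s (step 63): q=0.1059 0.9043 -0.7876 rad, qd=0.0619 -0.0353 0.2247 rad/s, p_ee=-0.1265 0.0208 0.6483 m, τ=-2.3388 0.1207 0.3500 N·m.
t=0.6600 s (step 66): q=0.1077 0.9039 -0.7813 rad, qd=0.0558 -0.0360 0.2067 rad/s, p_ee=-0.1271 0.0208 0.6482 m, τ=-2.3771 0.1206 0.3498 N·m.
t=0.6900 s (step 69): q=0.1092 0.9034 -0.7756 rad, qd=0.0497 -0.0366 0.1912 rad/s, p_ee=-0.1277 0.0207 0.6482 m, τ=-2.4026 0.1203 0.3490 N·m.
t=0.7200 s (step 72): q=0.1106 0.9029 -0.7702 rad, qd=0.0440 -0.0372 0.1775 rad/s, p_ee=-0.1282 0.0207 0.6481 m, τ=-2.4193 0.1199 0.3477 N·m.
t=0.7500 s (step 75): q=0.1119 0.9024 -0.7653 rad, qd=0.0388 -0.0378 0.1654 rad/s, p_ee=-0.1287 0.0207 0.6481 m, τ=-2.4302 0.1195 0.3461 N·m.
t=0.7800 s (step 78): q=0.1130 0.9019 -0.7607 rad, qd=0.0341 -0.0383 0.1548 rad/s, p_ee=-0.1291 0.0207 0.6480 m, τ=-2.4374 0.1190 0.3444 N·m.
t=0.8100 s (step 81): q=0.1139 0.9014 -0.7563 rad, qd=0.0300 -0.0388 0.1454 rad/s, p_ee=-0.1294 0.0207 0.6480 m, τ=-2.4424 0.1185 0.3427 N·m.
t=0.8400 s (step 84): q=0.1148 0.9008 -0.7523 rad, qd=0.0265 -0.0393 0.1373 rad/s, p_ee=-0.1296 0.0206 0.6480 m, τ=-2.4462 0.1181 0.3411 N·m.
t=0.8700 s (step 87): q=0.1155 0.9003 -0.7484 rad, qd=0.0234 -0.0397 0.1302 rad/s, p_ee=-0.1298 0.0206 0.6480 m, τ=-2.4495 0.1177 0.3395 N·m.
t=0.9000 s (step 90): q=0.1162 0.8998 -0.7448 rad, qd=0.0208 -0.0402 0.1241 rad/s, p_ee=-0.1300 0.0206 0.6480 m, τ=-2.4528 0.1173 0.3380 N·m.
t=0.9300 s (step 93): q=0.1168 0.8992 -0.7413 rad, qd=0.0186 -0.0406 0.1186 rad/s, p_ee=-0.1301 0.0206 0.6480 m, τ=-2.4562 0.1169 0.3365 N·m.
t=0.9600 s (step 96): q=0.1173 0.8987 -0.7380 rad, qd=0.0167 -0.0410 0.1137 rad/s, p_ee=-0.1302 0.0205 0.6480 m, τ=-2.4598 0.1166 0.3352 N·m.
t=0.9900 s (step 99): q=0.1178 0.8981 -0.7349 rad, qd=0.0151 -0.0415 0.1091 rad/s, p_ee=-0.1303 0.0205 0.6481 m, τ=-2.4636 0.1163 0.3340 N·m.
t=1.0200 s (step 102): q=0.1182 0.8976 -0.7318 rad, qd=0.0137 -0.0419 0.1047 rad/s, p_ee=-0.1303 0.0205 0.6481 m, τ=-2.4675 0.1160 0.3328 N·m.
t=1.0500 s (step 105): q=0.1186 0.8970 -0.7289 rad, qd=0.0125 -0.0422 0.1005 rad/s, p_ee=-0.1304 0.0204 0.6481 m, τ=-2.4715 0.1158 0.3317 N·m.
t=1.0800 s (step 108): q=0.1190 0.8964 -0.7261 rad, qd=0.0115 -0.0426 0.0965 rad/s, p_ee=-0.1304 0.0204 0.6481 m, τ=-2.4755 0.1156 0.3307 N·m.
t=1.1100 s (step 111): q=0.1193 0.8959 -0.7234 rad, qd=0.0106 -0.0430 0.0925 rad/s, p_ee=-0.1305 0.0204 0.6481 m, τ=-2.4794 0.1154 0.3298 N·m.
t=1.1400 s (step 114): q=0.1196 0.8953 -0.7209 rad, qd=0.0097 -0.0433 0.0887 rad/s, p_ee=-0.1305 0.0203 0.6482 m, τ=-2.4832 0.1152 0.3289 N·m.
t=1.1700 s (step 117): q=0.1199 0.8947 -0.7184 rad, qd=0.0090 -0.0437 0.0849 rad/s, p_ee=-0.1305 0.0203 0.6482 m, τ=-2.4870 0.1150 0.3281 N·m.
t=1.1900 s (step 119): q=0.1201 0.8943 -0.7169 rad, qd=0.0085 -0.0439 0.0825 rad/s, p_ee=-0.1305 0.0203 0.6482 m.
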